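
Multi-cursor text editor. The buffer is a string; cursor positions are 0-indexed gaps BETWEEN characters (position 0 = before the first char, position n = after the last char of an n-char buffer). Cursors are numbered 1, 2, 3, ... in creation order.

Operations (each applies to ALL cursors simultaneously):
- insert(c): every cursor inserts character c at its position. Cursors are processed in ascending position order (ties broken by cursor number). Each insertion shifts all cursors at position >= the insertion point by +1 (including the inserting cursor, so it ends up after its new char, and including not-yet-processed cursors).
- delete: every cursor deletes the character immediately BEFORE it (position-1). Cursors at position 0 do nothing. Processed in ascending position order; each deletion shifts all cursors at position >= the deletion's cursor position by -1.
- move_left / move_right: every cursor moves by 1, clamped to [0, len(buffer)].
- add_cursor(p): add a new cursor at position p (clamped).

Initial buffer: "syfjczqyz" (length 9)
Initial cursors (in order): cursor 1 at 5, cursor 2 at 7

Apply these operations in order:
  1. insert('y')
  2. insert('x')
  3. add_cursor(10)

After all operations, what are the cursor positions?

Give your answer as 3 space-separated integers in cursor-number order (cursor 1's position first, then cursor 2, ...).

After op 1 (insert('y')): buffer="syfjcyzqyyz" (len 11), cursors c1@6 c2@9, authorship .....1..2..
After op 2 (insert('x')): buffer="syfjcyxzqyxyz" (len 13), cursors c1@7 c2@11, authorship .....11..22..
After op 3 (add_cursor(10)): buffer="syfjcyxzqyxyz" (len 13), cursors c1@7 c3@10 c2@11, authorship .....11..22..

Answer: 7 11 10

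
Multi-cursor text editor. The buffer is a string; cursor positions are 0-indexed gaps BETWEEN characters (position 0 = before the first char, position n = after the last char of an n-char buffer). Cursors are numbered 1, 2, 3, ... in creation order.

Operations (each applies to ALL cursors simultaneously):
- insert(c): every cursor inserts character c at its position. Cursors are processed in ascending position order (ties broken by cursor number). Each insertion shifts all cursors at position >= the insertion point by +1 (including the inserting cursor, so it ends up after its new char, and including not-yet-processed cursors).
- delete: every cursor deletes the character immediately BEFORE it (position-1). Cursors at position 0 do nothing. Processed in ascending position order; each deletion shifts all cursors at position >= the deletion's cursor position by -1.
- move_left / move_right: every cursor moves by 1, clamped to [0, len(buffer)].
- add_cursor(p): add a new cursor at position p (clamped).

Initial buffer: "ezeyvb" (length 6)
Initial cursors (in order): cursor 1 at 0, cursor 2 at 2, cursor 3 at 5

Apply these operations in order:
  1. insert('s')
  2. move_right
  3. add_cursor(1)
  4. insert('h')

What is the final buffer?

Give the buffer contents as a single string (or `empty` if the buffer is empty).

Answer: shehzsehyvsbh

Derivation:
After op 1 (insert('s')): buffer="sezseyvsb" (len 9), cursors c1@1 c2@4 c3@8, authorship 1..2...3.
After op 2 (move_right): buffer="sezseyvsb" (len 9), cursors c1@2 c2@5 c3@9, authorship 1..2...3.
After op 3 (add_cursor(1)): buffer="sezseyvsb" (len 9), cursors c4@1 c1@2 c2@5 c3@9, authorship 1..2...3.
After op 4 (insert('h')): buffer="shehzsehyvsbh" (len 13), cursors c4@2 c1@4 c2@8 c3@13, authorship 14.1.2.2..3.3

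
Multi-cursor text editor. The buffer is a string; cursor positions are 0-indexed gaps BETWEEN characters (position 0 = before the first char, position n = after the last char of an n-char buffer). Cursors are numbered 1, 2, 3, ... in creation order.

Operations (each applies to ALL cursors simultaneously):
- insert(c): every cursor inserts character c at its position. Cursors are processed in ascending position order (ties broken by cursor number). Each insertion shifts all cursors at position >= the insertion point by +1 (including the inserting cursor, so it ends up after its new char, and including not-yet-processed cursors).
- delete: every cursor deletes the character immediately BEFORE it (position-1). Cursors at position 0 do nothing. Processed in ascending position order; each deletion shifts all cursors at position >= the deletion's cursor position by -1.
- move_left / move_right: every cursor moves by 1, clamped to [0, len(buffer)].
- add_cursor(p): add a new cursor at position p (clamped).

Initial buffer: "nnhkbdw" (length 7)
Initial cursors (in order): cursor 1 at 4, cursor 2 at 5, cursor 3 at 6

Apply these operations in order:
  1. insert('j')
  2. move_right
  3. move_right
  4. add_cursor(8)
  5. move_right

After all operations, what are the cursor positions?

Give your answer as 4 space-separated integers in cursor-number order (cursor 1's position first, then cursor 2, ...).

Answer: 8 10 10 9

Derivation:
After op 1 (insert('j')): buffer="nnhkjbjdjw" (len 10), cursors c1@5 c2@7 c3@9, authorship ....1.2.3.
After op 2 (move_right): buffer="nnhkjbjdjw" (len 10), cursors c1@6 c2@8 c3@10, authorship ....1.2.3.
After op 3 (move_right): buffer="nnhkjbjdjw" (len 10), cursors c1@7 c2@9 c3@10, authorship ....1.2.3.
After op 4 (add_cursor(8)): buffer="nnhkjbjdjw" (len 10), cursors c1@7 c4@8 c2@9 c3@10, authorship ....1.2.3.
After op 5 (move_right): buffer="nnhkjbjdjw" (len 10), cursors c1@8 c4@9 c2@10 c3@10, authorship ....1.2.3.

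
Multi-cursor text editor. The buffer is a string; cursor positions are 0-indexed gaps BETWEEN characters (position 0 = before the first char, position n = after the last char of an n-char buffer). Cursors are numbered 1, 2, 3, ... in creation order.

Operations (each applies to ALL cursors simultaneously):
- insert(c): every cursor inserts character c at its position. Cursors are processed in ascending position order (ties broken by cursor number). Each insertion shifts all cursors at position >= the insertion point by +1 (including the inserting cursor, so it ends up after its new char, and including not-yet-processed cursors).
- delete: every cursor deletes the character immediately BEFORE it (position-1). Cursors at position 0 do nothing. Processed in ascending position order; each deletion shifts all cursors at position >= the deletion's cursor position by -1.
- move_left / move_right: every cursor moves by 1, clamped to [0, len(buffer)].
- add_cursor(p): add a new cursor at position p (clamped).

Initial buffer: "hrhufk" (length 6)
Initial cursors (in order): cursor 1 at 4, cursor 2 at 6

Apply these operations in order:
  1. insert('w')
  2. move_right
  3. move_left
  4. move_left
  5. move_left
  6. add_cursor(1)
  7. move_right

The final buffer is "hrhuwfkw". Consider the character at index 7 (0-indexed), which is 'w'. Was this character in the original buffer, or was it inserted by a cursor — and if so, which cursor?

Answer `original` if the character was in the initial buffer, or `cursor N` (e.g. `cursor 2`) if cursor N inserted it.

After op 1 (insert('w')): buffer="hrhuwfkw" (len 8), cursors c1@5 c2@8, authorship ....1..2
After op 2 (move_right): buffer="hrhuwfkw" (len 8), cursors c1@6 c2@8, authorship ....1..2
After op 3 (move_left): buffer="hrhuwfkw" (len 8), cursors c1@5 c2@7, authorship ....1..2
After op 4 (move_left): buffer="hrhuwfkw" (len 8), cursors c1@4 c2@6, authorship ....1..2
After op 5 (move_left): buffer="hrhuwfkw" (len 8), cursors c1@3 c2@5, authorship ....1..2
After op 6 (add_cursor(1)): buffer="hrhuwfkw" (len 8), cursors c3@1 c1@3 c2@5, authorship ....1..2
After op 7 (move_right): buffer="hrhuwfkw" (len 8), cursors c3@2 c1@4 c2@6, authorship ....1..2
Authorship (.=original, N=cursor N): . . . . 1 . . 2
Index 7: author = 2

Answer: cursor 2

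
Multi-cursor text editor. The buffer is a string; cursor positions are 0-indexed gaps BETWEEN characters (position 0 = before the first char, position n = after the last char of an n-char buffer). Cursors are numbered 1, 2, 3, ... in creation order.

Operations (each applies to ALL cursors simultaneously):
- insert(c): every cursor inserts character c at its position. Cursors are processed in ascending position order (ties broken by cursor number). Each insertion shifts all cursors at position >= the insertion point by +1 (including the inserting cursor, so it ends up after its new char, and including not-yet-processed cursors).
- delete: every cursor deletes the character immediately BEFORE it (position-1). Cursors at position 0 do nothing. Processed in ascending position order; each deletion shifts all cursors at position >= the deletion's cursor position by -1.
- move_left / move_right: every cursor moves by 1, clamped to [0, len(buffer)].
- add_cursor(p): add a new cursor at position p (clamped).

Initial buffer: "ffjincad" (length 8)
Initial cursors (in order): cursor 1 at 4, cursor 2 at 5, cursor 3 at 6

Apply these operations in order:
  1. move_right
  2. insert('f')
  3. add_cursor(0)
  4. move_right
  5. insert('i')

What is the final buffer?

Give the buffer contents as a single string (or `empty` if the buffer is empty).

After op 1 (move_right): buffer="ffjincad" (len 8), cursors c1@5 c2@6 c3@7, authorship ........
After op 2 (insert('f')): buffer="ffjinfcfafd" (len 11), cursors c1@6 c2@8 c3@10, authorship .....1.2.3.
After op 3 (add_cursor(0)): buffer="ffjinfcfafd" (len 11), cursors c4@0 c1@6 c2@8 c3@10, authorship .....1.2.3.
After op 4 (move_right): buffer="ffjinfcfafd" (len 11), cursors c4@1 c1@7 c2@9 c3@11, authorship .....1.2.3.
After op 5 (insert('i')): buffer="fifjinfcifaifdi" (len 15), cursors c4@2 c1@9 c2@12 c3@15, authorship .4....1.12.23.3

Answer: fifjinfcifaifdi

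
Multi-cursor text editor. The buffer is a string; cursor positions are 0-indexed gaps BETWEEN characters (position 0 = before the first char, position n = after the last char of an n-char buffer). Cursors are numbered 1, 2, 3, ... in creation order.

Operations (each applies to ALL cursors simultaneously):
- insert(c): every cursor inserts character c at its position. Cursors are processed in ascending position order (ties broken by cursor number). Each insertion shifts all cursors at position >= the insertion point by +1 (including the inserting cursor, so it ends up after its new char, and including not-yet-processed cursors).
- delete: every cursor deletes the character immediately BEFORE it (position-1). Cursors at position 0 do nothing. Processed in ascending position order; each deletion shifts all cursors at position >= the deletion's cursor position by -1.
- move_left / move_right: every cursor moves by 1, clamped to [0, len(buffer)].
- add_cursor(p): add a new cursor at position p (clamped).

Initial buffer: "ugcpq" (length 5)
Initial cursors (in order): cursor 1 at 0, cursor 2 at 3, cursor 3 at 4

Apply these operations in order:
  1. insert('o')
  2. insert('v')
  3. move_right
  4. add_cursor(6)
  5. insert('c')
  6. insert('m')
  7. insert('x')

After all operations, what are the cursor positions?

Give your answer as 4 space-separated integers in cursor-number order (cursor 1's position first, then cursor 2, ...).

Answer: 6 17 23 12

Derivation:
After op 1 (insert('o')): buffer="ougcopoq" (len 8), cursors c1@1 c2@5 c3@7, authorship 1...2.3.
After op 2 (insert('v')): buffer="ovugcovpovq" (len 11), cursors c1@2 c2@7 c3@10, authorship 11...22.33.
After op 3 (move_right): buffer="ovugcovpovq" (len 11), cursors c1@3 c2@8 c3@11, authorship 11...22.33.
After op 4 (add_cursor(6)): buffer="ovugcovpovq" (len 11), cursors c1@3 c4@6 c2@8 c3@11, authorship 11...22.33.
After op 5 (insert('c')): buffer="ovucgcocvpcovqc" (len 15), cursors c1@4 c4@8 c2@11 c3@15, authorship 11.1..242.233.3
After op 6 (insert('m')): buffer="ovucmgcocmvpcmovqcm" (len 19), cursors c1@5 c4@10 c2@14 c3@19, authorship 11.11..2442.2233.33
After op 7 (insert('x')): buffer="ovucmxgcocmxvpcmxovqcmx" (len 23), cursors c1@6 c4@12 c2@17 c3@23, authorship 11.111..24442.22233.333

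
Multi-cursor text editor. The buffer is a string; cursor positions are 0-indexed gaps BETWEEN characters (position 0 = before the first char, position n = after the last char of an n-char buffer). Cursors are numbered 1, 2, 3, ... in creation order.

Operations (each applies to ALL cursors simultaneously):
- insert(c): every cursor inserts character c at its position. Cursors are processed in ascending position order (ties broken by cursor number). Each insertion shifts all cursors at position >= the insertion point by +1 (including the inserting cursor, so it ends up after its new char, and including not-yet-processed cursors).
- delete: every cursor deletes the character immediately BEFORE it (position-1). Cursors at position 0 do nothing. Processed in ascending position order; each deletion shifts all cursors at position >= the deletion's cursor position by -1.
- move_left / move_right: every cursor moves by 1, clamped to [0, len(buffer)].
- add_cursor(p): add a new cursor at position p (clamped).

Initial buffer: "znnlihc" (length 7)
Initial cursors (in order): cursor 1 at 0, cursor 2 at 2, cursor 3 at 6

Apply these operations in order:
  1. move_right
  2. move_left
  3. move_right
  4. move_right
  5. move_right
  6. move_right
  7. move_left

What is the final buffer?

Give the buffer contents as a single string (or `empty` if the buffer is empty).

Answer: znnlihc

Derivation:
After op 1 (move_right): buffer="znnlihc" (len 7), cursors c1@1 c2@3 c3@7, authorship .......
After op 2 (move_left): buffer="znnlihc" (len 7), cursors c1@0 c2@2 c3@6, authorship .......
After op 3 (move_right): buffer="znnlihc" (len 7), cursors c1@1 c2@3 c3@7, authorship .......
After op 4 (move_right): buffer="znnlihc" (len 7), cursors c1@2 c2@4 c3@7, authorship .......
After op 5 (move_right): buffer="znnlihc" (len 7), cursors c1@3 c2@5 c3@7, authorship .......
After op 6 (move_right): buffer="znnlihc" (len 7), cursors c1@4 c2@6 c3@7, authorship .......
After op 7 (move_left): buffer="znnlihc" (len 7), cursors c1@3 c2@5 c3@6, authorship .......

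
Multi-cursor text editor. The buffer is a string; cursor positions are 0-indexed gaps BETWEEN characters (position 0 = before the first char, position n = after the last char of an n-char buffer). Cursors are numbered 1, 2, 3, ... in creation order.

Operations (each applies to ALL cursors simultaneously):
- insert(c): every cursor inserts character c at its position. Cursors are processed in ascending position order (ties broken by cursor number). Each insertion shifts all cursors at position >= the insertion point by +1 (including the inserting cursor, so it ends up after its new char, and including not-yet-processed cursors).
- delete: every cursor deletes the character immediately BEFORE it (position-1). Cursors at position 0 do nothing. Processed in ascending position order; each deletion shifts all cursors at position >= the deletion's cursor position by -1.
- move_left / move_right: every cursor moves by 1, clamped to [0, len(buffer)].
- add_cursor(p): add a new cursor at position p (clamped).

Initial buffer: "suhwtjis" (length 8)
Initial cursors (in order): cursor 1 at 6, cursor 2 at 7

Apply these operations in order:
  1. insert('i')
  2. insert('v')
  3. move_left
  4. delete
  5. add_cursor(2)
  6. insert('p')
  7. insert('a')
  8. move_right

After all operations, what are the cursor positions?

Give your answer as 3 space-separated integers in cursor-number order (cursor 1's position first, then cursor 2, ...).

Answer: 11 15 5

Derivation:
After op 1 (insert('i')): buffer="suhwtjiiis" (len 10), cursors c1@7 c2@9, authorship ......1.2.
After op 2 (insert('v')): buffer="suhwtjiviivs" (len 12), cursors c1@8 c2@11, authorship ......11.22.
After op 3 (move_left): buffer="suhwtjiviivs" (len 12), cursors c1@7 c2@10, authorship ......11.22.
After op 4 (delete): buffer="suhwtjvivs" (len 10), cursors c1@6 c2@8, authorship ......1.2.
After op 5 (add_cursor(2)): buffer="suhwtjvivs" (len 10), cursors c3@2 c1@6 c2@8, authorship ......1.2.
After op 6 (insert('p')): buffer="suphwtjpvipvs" (len 13), cursors c3@3 c1@8 c2@11, authorship ..3....11.22.
After op 7 (insert('a')): buffer="supahwtjpavipavs" (len 16), cursors c3@4 c1@10 c2@14, authorship ..33....111.222.
After op 8 (move_right): buffer="supahwtjpavipavs" (len 16), cursors c3@5 c1@11 c2@15, authorship ..33....111.222.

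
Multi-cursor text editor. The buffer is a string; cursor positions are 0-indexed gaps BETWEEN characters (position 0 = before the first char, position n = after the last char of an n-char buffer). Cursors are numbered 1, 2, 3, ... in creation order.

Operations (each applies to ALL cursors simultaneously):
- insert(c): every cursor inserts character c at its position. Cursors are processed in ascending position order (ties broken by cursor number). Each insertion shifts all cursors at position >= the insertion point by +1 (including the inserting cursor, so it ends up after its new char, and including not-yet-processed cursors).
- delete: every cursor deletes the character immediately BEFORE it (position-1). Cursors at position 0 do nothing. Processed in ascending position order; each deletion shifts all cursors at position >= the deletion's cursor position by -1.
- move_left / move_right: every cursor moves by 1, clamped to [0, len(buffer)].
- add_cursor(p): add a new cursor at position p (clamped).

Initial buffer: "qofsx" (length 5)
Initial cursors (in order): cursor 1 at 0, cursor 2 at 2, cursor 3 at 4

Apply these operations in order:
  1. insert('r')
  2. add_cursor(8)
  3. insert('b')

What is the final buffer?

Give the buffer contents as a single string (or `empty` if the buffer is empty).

Answer: rbqorbfsrbxb

Derivation:
After op 1 (insert('r')): buffer="rqorfsrx" (len 8), cursors c1@1 c2@4 c3@7, authorship 1..2..3.
After op 2 (add_cursor(8)): buffer="rqorfsrx" (len 8), cursors c1@1 c2@4 c3@7 c4@8, authorship 1..2..3.
After op 3 (insert('b')): buffer="rbqorbfsrbxb" (len 12), cursors c1@2 c2@6 c3@10 c4@12, authorship 11..22..33.4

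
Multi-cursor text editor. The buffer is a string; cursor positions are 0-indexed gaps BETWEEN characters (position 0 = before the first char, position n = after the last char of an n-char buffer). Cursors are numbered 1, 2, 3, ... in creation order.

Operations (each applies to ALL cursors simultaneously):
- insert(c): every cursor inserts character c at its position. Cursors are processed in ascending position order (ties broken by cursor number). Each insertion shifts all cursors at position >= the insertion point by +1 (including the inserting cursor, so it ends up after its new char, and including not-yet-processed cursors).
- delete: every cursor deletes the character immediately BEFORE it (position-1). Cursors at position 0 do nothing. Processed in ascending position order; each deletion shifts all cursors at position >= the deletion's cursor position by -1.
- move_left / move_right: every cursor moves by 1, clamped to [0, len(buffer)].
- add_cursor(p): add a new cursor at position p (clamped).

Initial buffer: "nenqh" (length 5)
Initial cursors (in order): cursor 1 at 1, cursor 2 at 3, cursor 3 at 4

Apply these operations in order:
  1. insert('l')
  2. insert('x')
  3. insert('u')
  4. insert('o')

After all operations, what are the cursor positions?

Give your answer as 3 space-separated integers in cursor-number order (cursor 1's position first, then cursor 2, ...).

After op 1 (insert('l')): buffer="nlenlqlh" (len 8), cursors c1@2 c2@5 c3@7, authorship .1..2.3.
After op 2 (insert('x')): buffer="nlxenlxqlxh" (len 11), cursors c1@3 c2@7 c3@10, authorship .11..22.33.
After op 3 (insert('u')): buffer="nlxuenlxuqlxuh" (len 14), cursors c1@4 c2@9 c3@13, authorship .111..222.333.
After op 4 (insert('o')): buffer="nlxuoenlxuoqlxuoh" (len 17), cursors c1@5 c2@11 c3@16, authorship .1111..2222.3333.

Answer: 5 11 16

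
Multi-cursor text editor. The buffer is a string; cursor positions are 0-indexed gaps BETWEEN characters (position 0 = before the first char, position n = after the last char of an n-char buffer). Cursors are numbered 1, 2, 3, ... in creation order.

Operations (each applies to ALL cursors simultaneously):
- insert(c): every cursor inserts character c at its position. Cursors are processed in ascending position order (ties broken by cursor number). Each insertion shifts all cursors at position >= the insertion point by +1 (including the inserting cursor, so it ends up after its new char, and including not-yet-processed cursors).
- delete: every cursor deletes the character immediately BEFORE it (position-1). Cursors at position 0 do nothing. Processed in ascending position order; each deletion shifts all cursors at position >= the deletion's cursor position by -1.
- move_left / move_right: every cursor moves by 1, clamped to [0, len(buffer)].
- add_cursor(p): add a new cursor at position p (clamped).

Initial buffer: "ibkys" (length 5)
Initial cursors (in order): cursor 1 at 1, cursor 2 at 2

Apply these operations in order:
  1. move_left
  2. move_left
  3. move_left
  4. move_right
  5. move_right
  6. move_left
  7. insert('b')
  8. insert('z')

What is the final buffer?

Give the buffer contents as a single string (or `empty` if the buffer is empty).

Answer: ibbzzbkys

Derivation:
After op 1 (move_left): buffer="ibkys" (len 5), cursors c1@0 c2@1, authorship .....
After op 2 (move_left): buffer="ibkys" (len 5), cursors c1@0 c2@0, authorship .....
After op 3 (move_left): buffer="ibkys" (len 5), cursors c1@0 c2@0, authorship .....
After op 4 (move_right): buffer="ibkys" (len 5), cursors c1@1 c2@1, authorship .....
After op 5 (move_right): buffer="ibkys" (len 5), cursors c1@2 c2@2, authorship .....
After op 6 (move_left): buffer="ibkys" (len 5), cursors c1@1 c2@1, authorship .....
After op 7 (insert('b')): buffer="ibbbkys" (len 7), cursors c1@3 c2@3, authorship .12....
After op 8 (insert('z')): buffer="ibbzzbkys" (len 9), cursors c1@5 c2@5, authorship .1212....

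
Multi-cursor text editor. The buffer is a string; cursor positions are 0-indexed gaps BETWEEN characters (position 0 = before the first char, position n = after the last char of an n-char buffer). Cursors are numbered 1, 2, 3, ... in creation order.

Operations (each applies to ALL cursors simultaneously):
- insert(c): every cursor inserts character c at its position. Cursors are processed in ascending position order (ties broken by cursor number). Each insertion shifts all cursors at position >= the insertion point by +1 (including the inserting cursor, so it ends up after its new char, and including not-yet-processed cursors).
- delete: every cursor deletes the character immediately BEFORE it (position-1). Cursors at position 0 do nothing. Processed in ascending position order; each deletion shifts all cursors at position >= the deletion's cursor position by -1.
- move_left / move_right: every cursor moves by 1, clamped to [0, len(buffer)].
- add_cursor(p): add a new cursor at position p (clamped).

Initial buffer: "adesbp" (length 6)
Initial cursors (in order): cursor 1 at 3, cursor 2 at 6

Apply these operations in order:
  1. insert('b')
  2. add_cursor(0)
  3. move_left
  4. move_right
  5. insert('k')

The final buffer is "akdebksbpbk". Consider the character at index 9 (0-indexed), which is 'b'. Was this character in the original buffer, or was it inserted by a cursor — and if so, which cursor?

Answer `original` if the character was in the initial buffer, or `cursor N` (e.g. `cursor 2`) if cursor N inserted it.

After op 1 (insert('b')): buffer="adebsbpb" (len 8), cursors c1@4 c2@8, authorship ...1...2
After op 2 (add_cursor(0)): buffer="adebsbpb" (len 8), cursors c3@0 c1@4 c2@8, authorship ...1...2
After op 3 (move_left): buffer="adebsbpb" (len 8), cursors c3@0 c1@3 c2@7, authorship ...1...2
After op 4 (move_right): buffer="adebsbpb" (len 8), cursors c3@1 c1@4 c2@8, authorship ...1...2
After op 5 (insert('k')): buffer="akdebksbpbk" (len 11), cursors c3@2 c1@6 c2@11, authorship .3..11...22
Authorship (.=original, N=cursor N): . 3 . . 1 1 . . . 2 2
Index 9: author = 2

Answer: cursor 2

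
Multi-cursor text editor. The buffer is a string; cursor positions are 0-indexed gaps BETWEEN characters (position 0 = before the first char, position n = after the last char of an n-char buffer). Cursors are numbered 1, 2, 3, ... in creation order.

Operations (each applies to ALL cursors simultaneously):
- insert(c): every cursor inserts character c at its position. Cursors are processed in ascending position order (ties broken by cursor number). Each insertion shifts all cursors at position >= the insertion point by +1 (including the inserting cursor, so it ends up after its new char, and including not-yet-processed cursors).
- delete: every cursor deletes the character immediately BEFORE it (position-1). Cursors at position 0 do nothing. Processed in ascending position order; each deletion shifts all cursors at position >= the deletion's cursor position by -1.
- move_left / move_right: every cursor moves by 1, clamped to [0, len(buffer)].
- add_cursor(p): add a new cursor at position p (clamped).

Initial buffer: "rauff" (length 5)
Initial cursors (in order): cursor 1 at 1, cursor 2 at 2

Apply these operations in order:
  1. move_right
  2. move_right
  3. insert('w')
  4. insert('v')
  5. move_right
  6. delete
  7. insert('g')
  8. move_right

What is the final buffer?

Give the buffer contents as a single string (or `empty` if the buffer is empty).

Answer: rauwvgwvg

Derivation:
After op 1 (move_right): buffer="rauff" (len 5), cursors c1@2 c2@3, authorship .....
After op 2 (move_right): buffer="rauff" (len 5), cursors c1@3 c2@4, authorship .....
After op 3 (insert('w')): buffer="rauwfwf" (len 7), cursors c1@4 c2@6, authorship ...1.2.
After op 4 (insert('v')): buffer="rauwvfwvf" (len 9), cursors c1@5 c2@8, authorship ...11.22.
After op 5 (move_right): buffer="rauwvfwvf" (len 9), cursors c1@6 c2@9, authorship ...11.22.
After op 6 (delete): buffer="rauwvwv" (len 7), cursors c1@5 c2@7, authorship ...1122
After op 7 (insert('g')): buffer="rauwvgwvg" (len 9), cursors c1@6 c2@9, authorship ...111222
After op 8 (move_right): buffer="rauwvgwvg" (len 9), cursors c1@7 c2@9, authorship ...111222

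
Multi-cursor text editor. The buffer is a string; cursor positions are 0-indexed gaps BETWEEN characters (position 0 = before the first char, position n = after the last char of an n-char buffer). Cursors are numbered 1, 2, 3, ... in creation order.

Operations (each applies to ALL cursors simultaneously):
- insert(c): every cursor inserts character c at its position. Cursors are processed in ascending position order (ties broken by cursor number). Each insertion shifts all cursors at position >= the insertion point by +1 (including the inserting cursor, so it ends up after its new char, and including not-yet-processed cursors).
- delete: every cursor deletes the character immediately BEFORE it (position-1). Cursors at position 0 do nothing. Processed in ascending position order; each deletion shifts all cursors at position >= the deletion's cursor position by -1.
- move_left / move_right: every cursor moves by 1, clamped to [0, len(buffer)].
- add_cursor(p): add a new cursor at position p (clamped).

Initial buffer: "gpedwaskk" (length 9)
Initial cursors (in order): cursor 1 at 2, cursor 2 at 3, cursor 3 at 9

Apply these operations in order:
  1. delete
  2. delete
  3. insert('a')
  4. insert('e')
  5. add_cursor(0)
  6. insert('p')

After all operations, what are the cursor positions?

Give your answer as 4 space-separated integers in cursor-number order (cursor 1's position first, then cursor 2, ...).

After op 1 (delete): buffer="gdwask" (len 6), cursors c1@1 c2@1 c3@6, authorship ......
After op 2 (delete): buffer="dwas" (len 4), cursors c1@0 c2@0 c3@4, authorship ....
After op 3 (insert('a')): buffer="aadwasa" (len 7), cursors c1@2 c2@2 c3@7, authorship 12....3
After op 4 (insert('e')): buffer="aaeedwasae" (len 10), cursors c1@4 c2@4 c3@10, authorship 1212....33
After op 5 (add_cursor(0)): buffer="aaeedwasae" (len 10), cursors c4@0 c1@4 c2@4 c3@10, authorship 1212....33
After op 6 (insert('p')): buffer="paaeeppdwasaep" (len 14), cursors c4@1 c1@7 c2@7 c3@14, authorship 4121212....333

Answer: 7 7 14 1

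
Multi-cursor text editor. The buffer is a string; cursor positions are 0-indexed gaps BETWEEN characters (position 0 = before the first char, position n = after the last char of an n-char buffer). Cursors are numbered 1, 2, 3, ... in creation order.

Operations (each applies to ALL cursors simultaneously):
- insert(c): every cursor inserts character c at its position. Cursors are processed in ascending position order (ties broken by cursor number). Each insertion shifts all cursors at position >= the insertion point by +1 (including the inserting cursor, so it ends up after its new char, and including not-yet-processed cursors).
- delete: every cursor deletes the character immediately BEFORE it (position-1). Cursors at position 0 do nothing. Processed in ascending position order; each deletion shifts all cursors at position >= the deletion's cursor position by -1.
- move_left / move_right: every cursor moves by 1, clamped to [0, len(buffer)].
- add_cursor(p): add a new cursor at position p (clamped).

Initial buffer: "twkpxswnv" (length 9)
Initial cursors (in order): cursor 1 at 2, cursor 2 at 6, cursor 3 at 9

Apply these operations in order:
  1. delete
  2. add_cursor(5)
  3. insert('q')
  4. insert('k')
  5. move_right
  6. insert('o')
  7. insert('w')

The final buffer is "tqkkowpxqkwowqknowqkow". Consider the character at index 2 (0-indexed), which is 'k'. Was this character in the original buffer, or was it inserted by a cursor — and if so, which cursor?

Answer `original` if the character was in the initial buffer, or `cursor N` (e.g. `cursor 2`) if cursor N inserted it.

After op 1 (delete): buffer="tkpxwn" (len 6), cursors c1@1 c2@4 c3@6, authorship ......
After op 2 (add_cursor(5)): buffer="tkpxwn" (len 6), cursors c1@1 c2@4 c4@5 c3@6, authorship ......
After op 3 (insert('q')): buffer="tqkpxqwqnq" (len 10), cursors c1@2 c2@6 c4@8 c3@10, authorship .1...2.4.3
After op 4 (insert('k')): buffer="tqkkpxqkwqknqk" (len 14), cursors c1@3 c2@8 c4@11 c3@14, authorship .11...22.44.33
After op 5 (move_right): buffer="tqkkpxqkwqknqk" (len 14), cursors c1@4 c2@9 c4@12 c3@14, authorship .11...22.44.33
After op 6 (insert('o')): buffer="tqkkopxqkwoqknoqko" (len 18), cursors c1@5 c2@11 c4@15 c3@18, authorship .11.1..22.244.4333
After op 7 (insert('w')): buffer="tqkkowpxqkwowqknowqkow" (len 22), cursors c1@6 c2@13 c4@18 c3@22, authorship .11.11..22.2244.443333
Authorship (.=original, N=cursor N): . 1 1 . 1 1 . . 2 2 . 2 2 4 4 . 4 4 3 3 3 3
Index 2: author = 1

Answer: cursor 1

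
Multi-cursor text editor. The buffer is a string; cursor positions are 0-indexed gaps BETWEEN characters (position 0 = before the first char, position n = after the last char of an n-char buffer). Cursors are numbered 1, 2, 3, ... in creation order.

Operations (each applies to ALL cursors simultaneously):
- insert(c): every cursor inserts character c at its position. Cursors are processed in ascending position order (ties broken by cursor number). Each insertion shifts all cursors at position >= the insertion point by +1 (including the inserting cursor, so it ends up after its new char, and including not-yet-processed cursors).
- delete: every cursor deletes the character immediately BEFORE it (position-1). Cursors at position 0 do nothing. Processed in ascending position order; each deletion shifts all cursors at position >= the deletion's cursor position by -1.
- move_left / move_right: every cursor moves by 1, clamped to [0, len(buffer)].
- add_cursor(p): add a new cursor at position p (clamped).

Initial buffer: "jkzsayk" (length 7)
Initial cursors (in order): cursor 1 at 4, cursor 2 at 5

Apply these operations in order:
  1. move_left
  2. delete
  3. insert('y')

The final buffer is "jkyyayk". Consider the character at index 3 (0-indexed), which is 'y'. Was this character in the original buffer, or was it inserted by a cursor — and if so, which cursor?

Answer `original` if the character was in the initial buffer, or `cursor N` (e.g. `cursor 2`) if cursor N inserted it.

Answer: cursor 2

Derivation:
After op 1 (move_left): buffer="jkzsayk" (len 7), cursors c1@3 c2@4, authorship .......
After op 2 (delete): buffer="jkayk" (len 5), cursors c1@2 c2@2, authorship .....
After op 3 (insert('y')): buffer="jkyyayk" (len 7), cursors c1@4 c2@4, authorship ..12...
Authorship (.=original, N=cursor N): . . 1 2 . . .
Index 3: author = 2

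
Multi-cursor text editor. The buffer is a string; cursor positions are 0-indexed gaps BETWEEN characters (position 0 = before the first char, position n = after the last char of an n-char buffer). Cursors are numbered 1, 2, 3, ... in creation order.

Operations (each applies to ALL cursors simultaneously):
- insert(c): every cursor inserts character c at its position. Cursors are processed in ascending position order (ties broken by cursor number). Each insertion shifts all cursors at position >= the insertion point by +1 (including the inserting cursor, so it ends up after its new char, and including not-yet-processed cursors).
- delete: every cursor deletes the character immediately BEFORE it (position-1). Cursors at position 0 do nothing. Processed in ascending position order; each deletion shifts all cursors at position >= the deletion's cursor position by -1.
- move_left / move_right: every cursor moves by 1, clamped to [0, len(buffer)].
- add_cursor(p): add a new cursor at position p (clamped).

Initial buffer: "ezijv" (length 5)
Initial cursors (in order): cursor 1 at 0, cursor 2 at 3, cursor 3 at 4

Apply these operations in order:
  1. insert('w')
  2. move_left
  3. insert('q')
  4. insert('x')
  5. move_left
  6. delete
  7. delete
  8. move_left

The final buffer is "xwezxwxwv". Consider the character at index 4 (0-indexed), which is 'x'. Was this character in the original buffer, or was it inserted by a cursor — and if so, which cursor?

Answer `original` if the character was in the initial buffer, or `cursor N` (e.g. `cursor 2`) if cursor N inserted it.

Answer: cursor 2

Derivation:
After op 1 (insert('w')): buffer="weziwjwv" (len 8), cursors c1@1 c2@5 c3@7, authorship 1...2.3.
After op 2 (move_left): buffer="weziwjwv" (len 8), cursors c1@0 c2@4 c3@6, authorship 1...2.3.
After op 3 (insert('q')): buffer="qweziqwjqwv" (len 11), cursors c1@1 c2@6 c3@9, authorship 11...22.33.
After op 4 (insert('x')): buffer="qxweziqxwjqxwv" (len 14), cursors c1@2 c2@8 c3@12, authorship 111...222.333.
After op 5 (move_left): buffer="qxweziqxwjqxwv" (len 14), cursors c1@1 c2@7 c3@11, authorship 111...222.333.
After op 6 (delete): buffer="xwezixwjxwv" (len 11), cursors c1@0 c2@5 c3@8, authorship 11...22.33.
After op 7 (delete): buffer="xwezxwxwv" (len 9), cursors c1@0 c2@4 c3@6, authorship 11..2233.
After op 8 (move_left): buffer="xwezxwxwv" (len 9), cursors c1@0 c2@3 c3@5, authorship 11..2233.
Authorship (.=original, N=cursor N): 1 1 . . 2 2 3 3 .
Index 4: author = 2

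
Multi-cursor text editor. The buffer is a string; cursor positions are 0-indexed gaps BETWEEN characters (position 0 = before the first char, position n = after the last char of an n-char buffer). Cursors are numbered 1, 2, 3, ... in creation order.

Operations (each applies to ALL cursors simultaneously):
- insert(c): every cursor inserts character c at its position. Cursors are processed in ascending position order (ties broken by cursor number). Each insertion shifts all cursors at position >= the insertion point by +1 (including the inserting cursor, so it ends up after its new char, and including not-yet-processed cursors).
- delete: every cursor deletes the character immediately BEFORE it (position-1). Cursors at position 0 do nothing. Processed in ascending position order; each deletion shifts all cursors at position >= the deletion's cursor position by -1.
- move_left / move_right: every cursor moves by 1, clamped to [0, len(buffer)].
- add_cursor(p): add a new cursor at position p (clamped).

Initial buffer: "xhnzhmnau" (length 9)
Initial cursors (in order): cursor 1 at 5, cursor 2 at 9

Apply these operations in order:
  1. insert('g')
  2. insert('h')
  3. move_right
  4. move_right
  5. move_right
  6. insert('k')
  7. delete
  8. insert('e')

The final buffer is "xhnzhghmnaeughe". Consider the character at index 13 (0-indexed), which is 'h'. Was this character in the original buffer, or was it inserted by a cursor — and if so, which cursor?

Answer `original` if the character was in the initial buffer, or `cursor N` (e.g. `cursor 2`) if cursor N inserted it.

Answer: cursor 2

Derivation:
After op 1 (insert('g')): buffer="xhnzhgmnaug" (len 11), cursors c1@6 c2@11, authorship .....1....2
After op 2 (insert('h')): buffer="xhnzhghmnaugh" (len 13), cursors c1@7 c2@13, authorship .....11....22
After op 3 (move_right): buffer="xhnzhghmnaugh" (len 13), cursors c1@8 c2@13, authorship .....11....22
After op 4 (move_right): buffer="xhnzhghmnaugh" (len 13), cursors c1@9 c2@13, authorship .....11....22
After op 5 (move_right): buffer="xhnzhghmnaugh" (len 13), cursors c1@10 c2@13, authorship .....11....22
After op 6 (insert('k')): buffer="xhnzhghmnakughk" (len 15), cursors c1@11 c2@15, authorship .....11...1.222
After op 7 (delete): buffer="xhnzhghmnaugh" (len 13), cursors c1@10 c2@13, authorship .....11....22
After op 8 (insert('e')): buffer="xhnzhghmnaeughe" (len 15), cursors c1@11 c2@15, authorship .....11...1.222
Authorship (.=original, N=cursor N): . . . . . 1 1 . . . 1 . 2 2 2
Index 13: author = 2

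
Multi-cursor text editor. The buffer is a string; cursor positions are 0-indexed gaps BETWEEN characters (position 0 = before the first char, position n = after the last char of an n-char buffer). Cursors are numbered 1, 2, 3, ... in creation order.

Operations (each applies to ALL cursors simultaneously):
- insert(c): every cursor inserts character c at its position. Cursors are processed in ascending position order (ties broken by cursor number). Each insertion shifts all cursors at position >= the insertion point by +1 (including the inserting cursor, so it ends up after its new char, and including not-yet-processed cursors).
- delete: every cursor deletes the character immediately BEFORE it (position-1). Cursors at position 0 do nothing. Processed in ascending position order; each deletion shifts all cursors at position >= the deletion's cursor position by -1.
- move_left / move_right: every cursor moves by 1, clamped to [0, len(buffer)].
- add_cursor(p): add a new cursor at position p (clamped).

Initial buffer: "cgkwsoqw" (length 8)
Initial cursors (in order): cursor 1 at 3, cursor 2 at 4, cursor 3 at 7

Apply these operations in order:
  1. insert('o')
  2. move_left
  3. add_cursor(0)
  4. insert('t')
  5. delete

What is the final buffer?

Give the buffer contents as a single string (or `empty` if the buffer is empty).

Answer: cgkowosoqow

Derivation:
After op 1 (insert('o')): buffer="cgkowosoqow" (len 11), cursors c1@4 c2@6 c3@10, authorship ...1.2...3.
After op 2 (move_left): buffer="cgkowosoqow" (len 11), cursors c1@3 c2@5 c3@9, authorship ...1.2...3.
After op 3 (add_cursor(0)): buffer="cgkowosoqow" (len 11), cursors c4@0 c1@3 c2@5 c3@9, authorship ...1.2...3.
After op 4 (insert('t')): buffer="tcgktowtosoqtow" (len 15), cursors c4@1 c1@5 c2@8 c3@13, authorship 4...11.22...33.
After op 5 (delete): buffer="cgkowosoqow" (len 11), cursors c4@0 c1@3 c2@5 c3@9, authorship ...1.2...3.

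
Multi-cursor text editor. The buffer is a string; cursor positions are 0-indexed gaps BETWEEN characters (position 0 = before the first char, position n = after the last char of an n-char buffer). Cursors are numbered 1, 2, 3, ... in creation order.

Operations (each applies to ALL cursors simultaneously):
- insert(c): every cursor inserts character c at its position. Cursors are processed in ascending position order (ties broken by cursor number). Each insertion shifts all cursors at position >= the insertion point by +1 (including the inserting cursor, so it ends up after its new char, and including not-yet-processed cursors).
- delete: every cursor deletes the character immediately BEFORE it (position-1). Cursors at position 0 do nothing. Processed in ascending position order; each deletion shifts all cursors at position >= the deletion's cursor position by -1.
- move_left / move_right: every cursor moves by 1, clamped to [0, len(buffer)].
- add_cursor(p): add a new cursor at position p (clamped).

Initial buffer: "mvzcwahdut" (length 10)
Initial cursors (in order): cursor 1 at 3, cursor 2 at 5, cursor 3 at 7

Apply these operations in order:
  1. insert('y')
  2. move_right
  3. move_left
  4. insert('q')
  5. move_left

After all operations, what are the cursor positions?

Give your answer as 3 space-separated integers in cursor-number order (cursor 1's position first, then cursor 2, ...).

Answer: 4 8 12

Derivation:
After op 1 (insert('y')): buffer="mvzycwyahydut" (len 13), cursors c1@4 c2@7 c3@10, authorship ...1..2..3...
After op 2 (move_right): buffer="mvzycwyahydut" (len 13), cursors c1@5 c2@8 c3@11, authorship ...1..2..3...
After op 3 (move_left): buffer="mvzycwyahydut" (len 13), cursors c1@4 c2@7 c3@10, authorship ...1..2..3...
After op 4 (insert('q')): buffer="mvzyqcwyqahyqdut" (len 16), cursors c1@5 c2@9 c3@13, authorship ...11..22..33...
After op 5 (move_left): buffer="mvzyqcwyqahyqdut" (len 16), cursors c1@4 c2@8 c3@12, authorship ...11..22..33...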